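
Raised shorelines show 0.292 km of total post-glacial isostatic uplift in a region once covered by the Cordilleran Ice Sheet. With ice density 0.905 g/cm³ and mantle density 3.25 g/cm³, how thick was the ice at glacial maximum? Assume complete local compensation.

1.05 km

u = t ρ_ice/ρ_m → t = u ρ_m/ρ_ice = 0.292 km × 3.25/0.905 = 1.05 km.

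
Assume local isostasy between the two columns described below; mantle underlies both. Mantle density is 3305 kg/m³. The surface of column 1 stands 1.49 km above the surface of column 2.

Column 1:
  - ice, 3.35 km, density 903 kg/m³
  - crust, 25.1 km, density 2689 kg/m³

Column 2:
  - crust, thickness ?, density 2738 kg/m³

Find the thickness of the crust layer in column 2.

Take the compensation level at the base of the deeper column (depth z_c below the surface of column 1) and equate Σ ρ_i t_i down to z_c; mantle fills any gap and the z_c terms cancel.
Column 1: 3.35×903 + 25.1×2689 + (z_c − 28.45)×3305
Column 2: 1.49×0 + x×2738 + (z_c − 1.49 − 0 − x)×3305
The z_c×3305 term appears on both sides and cancels. Collect the known terms of each column as K = Σ(ρt)_known − 3305 × (depth of known layers): K_1 = 70518.95 − 3305×28.45 = −23508.3; K_2 = 0 − 3305×(1.49 + 0) = −4924.45.
Balance: K_1 = K_2 − x×(3305 − 2738), so x = (K_2 − K_1)/(3305 − 2738) = 18583.9/567 = 32.8 km.

32.8 km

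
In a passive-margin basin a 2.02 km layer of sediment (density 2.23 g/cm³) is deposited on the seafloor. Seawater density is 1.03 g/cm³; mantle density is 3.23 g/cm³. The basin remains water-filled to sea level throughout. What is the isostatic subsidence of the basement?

1.1 km

Submarine loading: the sediment displaces seawater, and the subsidence is in turn flooded, so s (ρ_m − ρ_w) = t (ρ_sed − ρ_w).
s = 2.02 km × (2.23 − 1.03) / (3.23 − 1.03) = 1.1 km.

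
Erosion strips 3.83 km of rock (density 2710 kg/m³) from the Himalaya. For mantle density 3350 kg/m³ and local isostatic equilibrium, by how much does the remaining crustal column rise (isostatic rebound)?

3.1 km

Unloading: uplift u = e ρ_c/ρ_m = 3.83 km × 2710/3350 = 3.1 km.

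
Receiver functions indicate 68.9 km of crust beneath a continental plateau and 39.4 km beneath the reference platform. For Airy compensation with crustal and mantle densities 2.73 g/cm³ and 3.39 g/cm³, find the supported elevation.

5.74 km

Excess crust Δ = 68.9 km − 39.4 km = 29.5 km, split between elevation h and root r with h + r = Δ.
Airy balance ρ_c h = (ρ_m − ρ_c) r gives r = h ρ_c/(ρ_m − ρ_c), so h (1 + ρ_c/(ρ_m − ρ_c)) = Δ, i.e. h = Δ (ρ_m − ρ_c)/ρ_m.
h = 29.5 km × 0.66/3.39 = 5.74 km.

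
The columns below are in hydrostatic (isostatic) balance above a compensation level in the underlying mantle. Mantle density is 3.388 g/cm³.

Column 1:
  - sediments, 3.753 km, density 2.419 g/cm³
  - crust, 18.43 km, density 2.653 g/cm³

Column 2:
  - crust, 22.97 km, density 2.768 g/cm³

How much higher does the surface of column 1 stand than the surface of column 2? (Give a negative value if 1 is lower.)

For any compensation level in the mantle, the mantle terms cancel and isostasy reduces to e = (Σt_1 − Σt_2) − (Σ(ρt)_1 − Σ(ρt)_2) / ρ_m.
Σt_1 = 22.183 km; Σt_2 = 22.97 km; Σ(ρt)_1 = 57.973297; Σ(ρt)_2 = 63.58096 (in km·g/cm³).
e = (22.183 − 22.97) − (57.973297 − 63.58096) / 3.388 = 0.868 km.

0.868 km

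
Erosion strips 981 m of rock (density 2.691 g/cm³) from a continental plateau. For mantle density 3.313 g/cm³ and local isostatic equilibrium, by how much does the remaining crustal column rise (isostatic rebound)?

Unloading: uplift u = e ρ_c/ρ_m = 981 m × 2.691/3.313 = 797 m.

797 m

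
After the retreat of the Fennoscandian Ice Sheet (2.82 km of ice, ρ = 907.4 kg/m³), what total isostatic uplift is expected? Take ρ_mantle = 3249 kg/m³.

0.788 km

Removing the load lets mantle flow back in; uplift u satisfies ρ_ice t = ρ_m u.
u = t ρ_ice/ρ_m = 2.82 km × 907.4/3249 = 0.788 km.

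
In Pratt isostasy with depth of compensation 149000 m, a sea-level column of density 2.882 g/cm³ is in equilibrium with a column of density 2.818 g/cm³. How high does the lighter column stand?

3380 m

ρ_ref D = ρ (D + h) → h = D (ρ_ref − ρ)/ρ.
h = 149000 m × (2.882 − 2.818)/2.818 = 3380 m.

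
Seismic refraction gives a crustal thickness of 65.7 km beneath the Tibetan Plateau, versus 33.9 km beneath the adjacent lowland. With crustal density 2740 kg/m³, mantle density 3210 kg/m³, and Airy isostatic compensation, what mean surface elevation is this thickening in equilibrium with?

Excess crust Δ = 65.7 km − 33.9 km = 31.8 km, split between elevation h and root r with h + r = Δ.
Airy balance ρ_c h = (ρ_m − ρ_c) r gives r = h ρ_c/(ρ_m − ρ_c), so h (1 + ρ_c/(ρ_m − ρ_c)) = Δ, i.e. h = Δ (ρ_m − ρ_c)/ρ_m.
h = 31.8 km × 470/3210 = 4.66 km.

4.66 km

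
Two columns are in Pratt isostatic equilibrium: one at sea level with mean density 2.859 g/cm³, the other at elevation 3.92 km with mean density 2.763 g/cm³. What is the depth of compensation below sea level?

113 km

ρ_ref D = ρ (D + h) → D (ρ_ref − ρ) = ρ h.
D = ρ h/(ρ_ref − ρ) = 2.763 × 3.92 km/(2.859 − 2.763) = 113 km.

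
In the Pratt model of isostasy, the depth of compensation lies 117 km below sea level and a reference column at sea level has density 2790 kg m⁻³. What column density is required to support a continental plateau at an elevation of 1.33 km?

2760 kg m⁻³

Pratt balance: ρ_ref D = ρ (D + h).
ρ = ρ_ref D/(D + h) = 2790 × 117 km/(117 km + 1.33 km) = 2760 kg m⁻³.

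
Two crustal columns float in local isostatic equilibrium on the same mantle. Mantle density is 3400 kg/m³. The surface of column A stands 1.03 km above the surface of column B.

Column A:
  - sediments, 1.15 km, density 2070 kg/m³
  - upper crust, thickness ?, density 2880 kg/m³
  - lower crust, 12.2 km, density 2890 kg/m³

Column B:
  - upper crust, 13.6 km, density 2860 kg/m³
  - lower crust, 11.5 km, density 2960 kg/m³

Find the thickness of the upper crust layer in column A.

15.7 km

Take the compensation level at the base of the deeper column (depth z_c below the surface of column A) and equate Σ ρ_i t_i down to z_c; mantle fills any gap and the z_c terms cancel.
Column A: 1.15×2070 + x×2880 + 12.2×2890 + (z_c − 13.35 − x)×3400
Column B: 1.03×0 + 13.6×2860 + 11.5×2960 + (z_c − 1.03 − 25.1)×3400
The z_c×3400 term appears on both sides and cancels. Collect the known terms of each column as K = Σ(ρt)_known − 3400 × (depth of known layers): K_A = 37638.5 − 3400×13.35 = −7751.5; K_B = 72936 − 3400×(1.03 + 25.1) = −15906.
Balance: K_A − x×(3400 − 2880) = K_B, so x = (K_A − K_B)/(3400 − 2880) = 8154.5/520 = 15.7 km.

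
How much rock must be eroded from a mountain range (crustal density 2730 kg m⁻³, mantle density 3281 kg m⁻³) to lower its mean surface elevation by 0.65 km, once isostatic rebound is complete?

3.87 km

Net drop Δ = e − u = e − e ρ_c/ρ_m = e (ρ_m − ρ_c)/ρ_m.
e = Δ ρ_m/(ρ_m − ρ_c) = 0.65 km × 3281/551 = 3.87 km.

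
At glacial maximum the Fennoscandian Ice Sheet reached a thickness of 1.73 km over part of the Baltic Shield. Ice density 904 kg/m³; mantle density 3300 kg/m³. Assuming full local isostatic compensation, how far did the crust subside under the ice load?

0.474 km

For local isostatic compensation: the ice load ρ_ice t is balanced by mantle displaced below, ρ_m s.
s = t ρ_ice / ρ_m = 1.73 km × 904/3300 = 0.474 km.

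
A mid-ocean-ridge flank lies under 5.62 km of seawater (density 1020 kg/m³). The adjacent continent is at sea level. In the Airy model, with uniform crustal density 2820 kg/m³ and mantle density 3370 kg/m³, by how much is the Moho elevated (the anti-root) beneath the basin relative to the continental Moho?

18.4 km

In Airy isostatic equilibrium: replacing crust with seawater at the top is compensated by replacing crust with mantle at the base: d (ρ_c − ρ_w) = a (ρ_m − ρ_c).
a = d (ρ_c − ρ_w)/(ρ_m − ρ_c) = 5.62 km × 1800/550 = 18.4 km.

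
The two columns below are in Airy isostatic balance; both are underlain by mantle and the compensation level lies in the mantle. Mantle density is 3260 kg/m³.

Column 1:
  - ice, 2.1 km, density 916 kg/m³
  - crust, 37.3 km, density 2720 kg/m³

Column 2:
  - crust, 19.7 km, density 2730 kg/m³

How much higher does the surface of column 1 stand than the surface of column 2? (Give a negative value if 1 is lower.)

For any compensation level in the mantle, the mantle terms cancel and isostasy reduces to e = (Σt_1 − Σt_2) − (Σ(ρt)_1 − Σ(ρt)_2) / ρ_m.
Σt_1 = 39.4 km; Σt_2 = 19.7 km; Σ(ρt)_1 = 103379.6; Σ(ρt)_2 = 53781 (in km·kg/m³).
e = (39.4 − 19.7) − (103379.6 − 53781) / 3260 = 4.49 km.

4.49 km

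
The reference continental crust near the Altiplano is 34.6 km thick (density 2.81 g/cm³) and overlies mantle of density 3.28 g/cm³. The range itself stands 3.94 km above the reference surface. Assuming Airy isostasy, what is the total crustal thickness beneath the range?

Root depth r = h ρ_c / (ρ_m − ρ_c) = 3.94 km × 2.81 / 0.47 = 23.56 km.
Total thickness = T + h + r = 34.6 km + 3.94 km + 23.56 km = 62.1 km.

62.1 km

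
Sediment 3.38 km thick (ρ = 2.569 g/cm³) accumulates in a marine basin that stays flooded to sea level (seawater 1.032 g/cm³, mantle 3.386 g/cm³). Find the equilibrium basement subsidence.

2.21 km

Submarine loading: the sediment displaces seawater, and the subsidence is in turn flooded, so s (ρ_m − ρ_w) = t (ρ_sed − ρ_w).
s = 3.38 km × (2.569 − 1.032) / (3.386 − 1.032) = 2.21 km.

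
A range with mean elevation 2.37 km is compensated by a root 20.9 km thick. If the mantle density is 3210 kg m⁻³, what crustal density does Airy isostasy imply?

2880 kg m⁻³

ρ_c h = (ρ_m − ρ_c) r → ρ_c (h + r) = ρ_m r → ρ_c = ρ_m r / (h + r).
ρ_c = 3210 × 20.9 km / (2.37 km + 20.9 km) = 2880 kg m⁻³.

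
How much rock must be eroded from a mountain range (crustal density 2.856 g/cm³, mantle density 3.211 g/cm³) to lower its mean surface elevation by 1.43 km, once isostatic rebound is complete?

Net drop Δ = e − u = e − e ρ_c/ρ_m = e (ρ_m − ρ_c)/ρ_m.
e = Δ ρ_m/(ρ_m − ρ_c) = 1.43 km × 3.211/0.355 = 12.9 km.

12.9 km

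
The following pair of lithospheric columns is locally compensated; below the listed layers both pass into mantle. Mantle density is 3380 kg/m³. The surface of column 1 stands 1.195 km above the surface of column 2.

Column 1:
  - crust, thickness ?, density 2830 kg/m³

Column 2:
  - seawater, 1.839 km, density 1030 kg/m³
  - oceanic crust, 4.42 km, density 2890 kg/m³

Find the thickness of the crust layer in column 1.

19.1 km

Take the compensation level at the base of the deeper column (depth z_c below the surface of column 1) and equate Σ ρ_i t_i down to z_c; mantle fills any gap and the z_c terms cancel.
Column 1: x×2830 + (z_c − 0 − x)×3380
Column 2: 1.195×0 + 1.839×1030 + 4.42×2890 + (z_c − 1.195 − 6.259)×3380
The z_c×3380 term appears on both sides and cancels. Collect the known terms of each column as K = Σ(ρt)_known − 3380 × (depth of known layers): K_1 = 0 − 3380×0 = 0; K_2 = 14667.97 − 3380×(1.195 + 6.259) = −10526.55.
Balance: K_1 − x×(3380 − 2830) = K_2, so x = (K_1 − K_2)/(3380 − 2830) = 10526.6/550 = 19.1 km.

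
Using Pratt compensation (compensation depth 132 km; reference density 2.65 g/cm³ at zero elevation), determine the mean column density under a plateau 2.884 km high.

Pratt balance: ρ_ref D = ρ (D + h).
ρ = ρ_ref D/(D + h) = 2.65 × 132 km/(132 km + 2.884 km) = 2.59 g/cm³.

2.59 g/cm³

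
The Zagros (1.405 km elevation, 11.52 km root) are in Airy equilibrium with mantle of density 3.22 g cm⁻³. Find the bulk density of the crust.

ρ_c h = (ρ_m − ρ_c) r → ρ_c (h + r) = ρ_m r → ρ_c = ρ_m r / (h + r).
ρ_c = 3.22 × 11.52 km / (1.405 km + 11.52 km) = 2.87 g cm⁻³.

2.87 g cm⁻³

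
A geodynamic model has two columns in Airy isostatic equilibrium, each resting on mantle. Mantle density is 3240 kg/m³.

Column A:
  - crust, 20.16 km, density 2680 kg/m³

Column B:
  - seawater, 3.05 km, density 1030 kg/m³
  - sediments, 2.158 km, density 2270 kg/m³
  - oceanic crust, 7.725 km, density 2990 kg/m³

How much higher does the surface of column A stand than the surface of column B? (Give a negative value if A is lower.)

For any compensation level in the mantle, the mantle terms cancel and isostasy reduces to e = (Σt_A − Σt_B) − (Σ(ρt)_A − Σ(ρt)_B) / ρ_m.
Σt_A = 20.16 km; Σt_B = 12.933 km; Σ(ρt)_A = 54028.8; Σ(ρt)_B = 31137.91 (in km·kg/m³).
e = (20.16 − 12.933) − (54028.8 − 31137.91) / 3240 = 0.162 km.

0.162 km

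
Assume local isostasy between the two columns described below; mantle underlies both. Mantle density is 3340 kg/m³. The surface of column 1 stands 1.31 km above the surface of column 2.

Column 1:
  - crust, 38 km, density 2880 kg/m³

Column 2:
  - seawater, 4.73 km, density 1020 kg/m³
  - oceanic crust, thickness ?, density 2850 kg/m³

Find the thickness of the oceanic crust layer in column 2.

Take the compensation level at the base of the deeper column (depth z_c below the surface of column 1) and equate Σ ρ_i t_i down to z_c; mantle fills any gap and the z_c terms cancel.
Column 1: 38×2880 + (z_c − 38)×3340
Column 2: 1.31×0 + 4.73×1020 + x×2850 + (z_c − 1.31 − 4.73 − x)×3340
The z_c×3340 term appears on both sides and cancels. Collect the known terms of each column as K = Σ(ρt)_known − 3340 × (depth of known layers): K_1 = 109440 − 3340×38 = −17480; K_2 = 4824.6 − 3340×(1.31 + 4.73) = −15349.
Balance: K_1 = K_2 − x×(3340 − 2850), so x = (K_2 − K_1)/(3340 − 2850) = 2131/490 = 4.35 km.

4.35 km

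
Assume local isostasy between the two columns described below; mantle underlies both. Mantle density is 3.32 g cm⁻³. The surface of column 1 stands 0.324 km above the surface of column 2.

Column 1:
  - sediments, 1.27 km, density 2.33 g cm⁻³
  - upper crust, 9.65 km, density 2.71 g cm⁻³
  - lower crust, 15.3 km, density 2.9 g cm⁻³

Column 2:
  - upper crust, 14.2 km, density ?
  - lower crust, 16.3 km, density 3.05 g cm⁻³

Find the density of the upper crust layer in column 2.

Take the compensation level at the base of the deeper column (depth z_c below the surface of column 1) and equate Σ ρ_i t_i down to z_c; mantle fills any gap and the z_c terms cancel.
Column 1: 1.27×2.33 + 9.65×2.71 + 15.3×2.9 + (z_c − 26.22)×3.32
Column 2: 0.324×0 + 14.2×ρ + 16.3×3.05 + (z_c − 0.324 − 30.5)×3.32
The z_c×3.32 term appears on both sides and cancels. Collect the known terms of each column as K = Σ(ρt)_known − 3.32 × (depth of known layers): K_1 = 73.4806 − 3.32×26.22 = −13.5698; K_2 = 49.715 − 3.32×(0.324 + 30.5) = −52.62068.
Balance: K_1 = K_2 + 14.2×ρ, so ρ = (K_1 − K_2)/14.2 = 39.0509/14.2 = 2.75 g cm⁻³.

2.75 g cm⁻³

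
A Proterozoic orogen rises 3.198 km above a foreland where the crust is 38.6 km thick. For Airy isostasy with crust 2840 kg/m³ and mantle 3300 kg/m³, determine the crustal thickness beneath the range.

61.5 km

Root depth r = h ρ_c / (ρ_m − ρ_c) = 3.198 km × 2840 / 460 = 19.74 km.
Total thickness = T + h + r = 38.6 km + 3.198 km + 19.74 km = 61.5 km.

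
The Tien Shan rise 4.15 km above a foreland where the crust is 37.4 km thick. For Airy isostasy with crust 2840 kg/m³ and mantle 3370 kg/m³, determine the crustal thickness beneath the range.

63.8 km

Root depth r = h ρ_c / (ρ_m − ρ_c) = 4.15 km × 2840 / 530 = 22.24 km.
Total thickness = T + h + r = 37.4 km + 4.15 km + 22.24 km = 63.8 km.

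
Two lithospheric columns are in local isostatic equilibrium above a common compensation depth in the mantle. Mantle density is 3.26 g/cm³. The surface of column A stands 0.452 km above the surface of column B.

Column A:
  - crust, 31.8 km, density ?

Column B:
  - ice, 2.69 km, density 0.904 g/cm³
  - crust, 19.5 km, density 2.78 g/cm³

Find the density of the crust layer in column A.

2.72 g/cm³

Take the compensation level at the base of the deeper column (depth z_c below the surface of column A) and equate Σ ρ_i t_i down to z_c; mantle fills any gap and the z_c terms cancel.
Column A: 31.8×ρ + (z_c − 31.8)×3.26
Column B: 0.452×0 + 2.69×0.904 + 19.5×2.78 + (z_c − 0.452 − 22.19)×3.26
The z_c×3.26 term appears on both sides and cancels. Collect the known terms of each column as K = Σ(ρt)_known − 3.26 × (depth of known layers): K_A = 0 − 3.26×31.8 = −103.668; K_B = 56.64176 − 3.26×(0.452 + 22.19) = −17.17116.
Balance: K_A + 31.8×ρ = K_B, so ρ = (K_B − K_A)/31.8 = 86.4968/31.8 = 2.72 g/cm³.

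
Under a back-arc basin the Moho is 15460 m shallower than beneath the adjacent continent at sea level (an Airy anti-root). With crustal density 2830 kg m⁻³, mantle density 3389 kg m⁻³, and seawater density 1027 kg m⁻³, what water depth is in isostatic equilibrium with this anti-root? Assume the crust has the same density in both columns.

4790 m

Replacing a thickness d of crust by seawater at the top must be balanced by replacing crust with mantle at the base: d (ρ_c − ρ_w) = a (ρ_m − ρ_c).
d = a (ρ_m − ρ_c)/(ρ_c − ρ_w) = 15460 m × 559/1803 = 4790 m.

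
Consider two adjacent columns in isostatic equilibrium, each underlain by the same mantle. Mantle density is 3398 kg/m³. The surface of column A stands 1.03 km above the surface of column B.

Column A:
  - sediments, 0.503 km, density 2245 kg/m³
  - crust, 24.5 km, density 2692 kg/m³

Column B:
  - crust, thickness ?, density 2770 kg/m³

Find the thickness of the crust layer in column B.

22.9 km

Take the compensation level at the base of the deeper column (depth z_c below the surface of column A) and equate Σ ρ_i t_i down to z_c; mantle fills any gap and the z_c terms cancel.
Column A: 0.503×2245 + 24.5×2692 + (z_c − 25.003)×3398
Column B: 1.03×0 + x×2770 + (z_c − 1.03 − 0 − x)×3398
The z_c×3398 term appears on both sides and cancels. Collect the known terms of each column as K = Σ(ρt)_known − 3398 × (depth of known layers): K_A = 67083.235 − 3398×25.003 = −17876.959; K_B = 0 − 3398×(1.03 + 0) = −3499.94.
Balance: K_A = K_B − x×(3398 − 2770), so x = (K_B − K_A)/(3398 − 2770) = 14377/628 = 22.9 km.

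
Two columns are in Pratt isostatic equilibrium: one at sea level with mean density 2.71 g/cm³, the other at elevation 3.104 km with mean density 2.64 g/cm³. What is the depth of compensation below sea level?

117 km

ρ_ref D = ρ (D + h) → D (ρ_ref − ρ) = ρ h.
D = ρ h/(ρ_ref − ρ) = 2.64 × 3.104 km/(2.71 − 2.64) = 117 km.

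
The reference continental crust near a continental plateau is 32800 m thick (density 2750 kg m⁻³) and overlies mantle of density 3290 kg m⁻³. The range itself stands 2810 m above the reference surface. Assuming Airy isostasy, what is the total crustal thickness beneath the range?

49900 m

Root depth r = h ρ_c / (ρ_m − ρ_c) = 2810 m × 2750 / 540 = 14310 m.
Total thickness = T + h + r = 32800 m + 2810 m + 14310 m = 49900 m.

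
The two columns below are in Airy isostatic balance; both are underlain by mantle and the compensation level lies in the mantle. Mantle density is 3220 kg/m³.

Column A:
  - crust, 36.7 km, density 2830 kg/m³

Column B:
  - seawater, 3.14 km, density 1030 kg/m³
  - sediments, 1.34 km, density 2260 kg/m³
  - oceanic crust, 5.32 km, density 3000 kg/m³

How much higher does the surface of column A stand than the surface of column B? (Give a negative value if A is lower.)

For any compensation level in the mantle, the mantle terms cancel and isostasy reduces to e = (Σt_A − Σt_B) − (Σ(ρt)_A − Σ(ρt)_B) / ρ_m.
Σt_A = 36.7 km; Σt_B = 9.8 km; Σ(ρt)_A = 103861; Σ(ρt)_B = 22222.6 (in km·kg/m³).
e = (36.7 − 9.8) − (103861 − 22222.6) / 3220 = 1.55 km.

1.55 km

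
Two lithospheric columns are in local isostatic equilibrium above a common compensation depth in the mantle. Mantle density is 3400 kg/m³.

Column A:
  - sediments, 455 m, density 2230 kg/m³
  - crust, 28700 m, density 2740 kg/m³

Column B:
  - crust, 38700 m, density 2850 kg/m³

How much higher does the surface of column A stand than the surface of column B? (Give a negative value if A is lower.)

−533 m

For any compensation level in the mantle, the mantle terms cancel and isostasy reduces to e = (Σt_A − Σt_B) − (Σ(ρt)_A − Σ(ρt)_B) / ρ_m.
Σt_A = 29155 m; Σt_B = 38700 m; Σ(ρt)_A = 79652650; Σ(ρt)_B = 110295000 (in m·kg/m³).
e = (29155 − 38700) − (79652650 − 110295000) / 3400 = −533 m.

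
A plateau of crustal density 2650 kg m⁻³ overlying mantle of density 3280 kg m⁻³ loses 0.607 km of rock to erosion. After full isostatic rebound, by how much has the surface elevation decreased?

0.117 km

Rebound u = e ρ_c/ρ_m = 0.607 km × 2650/3280 = 0.4904 km.
Net surface drop = e − u = 0.607 km − 0.4904 km = e (ρ_m − ρ_c)/ρ_m = 0.117 km.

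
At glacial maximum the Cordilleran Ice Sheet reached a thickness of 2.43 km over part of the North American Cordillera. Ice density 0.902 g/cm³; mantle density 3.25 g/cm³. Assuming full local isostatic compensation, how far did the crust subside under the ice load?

Balancing pressure at the compensation depth: the ice load ρ_ice t is balanced by mantle displaced below, ρ_m s.
s = t ρ_ice / ρ_m = 2.43 km × 0.902/3.25 = 0.674 km.

0.674 km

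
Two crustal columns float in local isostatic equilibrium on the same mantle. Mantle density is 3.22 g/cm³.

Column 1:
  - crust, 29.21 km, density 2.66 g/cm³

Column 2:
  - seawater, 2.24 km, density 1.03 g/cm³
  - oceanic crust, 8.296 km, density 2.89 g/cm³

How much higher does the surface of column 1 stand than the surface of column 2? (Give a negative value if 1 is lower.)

2.71 km

For any compensation level in the mantle, the mantle terms cancel and isostasy reduces to e = (Σt_1 − Σt_2) − (Σ(ρt)_1 − Σ(ρt)_2) / ρ_m.
Σt_1 = 29.21 km; Σt_2 = 10.536 km; Σ(ρt)_1 = 77.6986; Σ(ρt)_2 = 26.28264 (in km·g/cm³).
e = (29.21 − 10.536) − (77.6986 − 26.28264) / 3.22 = 2.71 km.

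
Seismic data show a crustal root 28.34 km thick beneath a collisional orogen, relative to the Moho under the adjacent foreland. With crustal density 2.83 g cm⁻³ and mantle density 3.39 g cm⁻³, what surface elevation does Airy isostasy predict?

5.61 km

Equating mass per unit area of the two columns: ρ_c h = (ρ_m − ρ_c) r.
h = r (ρ_m − ρ_c) / ρ_c = 28.34 km × (3.39 − 2.83) / 2.83 = 5.61 km.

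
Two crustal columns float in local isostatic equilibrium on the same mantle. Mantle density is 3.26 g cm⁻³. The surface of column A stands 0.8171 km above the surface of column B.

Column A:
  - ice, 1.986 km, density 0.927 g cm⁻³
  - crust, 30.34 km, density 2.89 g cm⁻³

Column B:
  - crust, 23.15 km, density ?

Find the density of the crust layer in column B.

Take the compensation level at the base of the deeper column (depth z_c below the surface of column A) and equate Σ ρ_i t_i down to z_c; mantle fills any gap and the z_c terms cancel.
Column A: 1.986×0.927 + 30.34×2.89 + (z_c − 32.326)×3.26
Column B: 0.8171×0 + 23.15×ρ + (z_c − 0.8171 − 23.15)×3.26
The z_c×3.26 term appears on both sides and cancels. Collect the known terms of each column as K = Σ(ρt)_known − 3.26 × (depth of known layers): K_A = 89.523622 − 3.26×32.326 = −15.859138; K_B = 0 − 3.26×(0.8171 + 23.15) = −78.132746.
Balance: K_A = K_B + 23.15×ρ, so ρ = (K_A − K_B)/23.15 = 62.2736/23.15 = 2.69 g cm⁻³.

2.69 g cm⁻³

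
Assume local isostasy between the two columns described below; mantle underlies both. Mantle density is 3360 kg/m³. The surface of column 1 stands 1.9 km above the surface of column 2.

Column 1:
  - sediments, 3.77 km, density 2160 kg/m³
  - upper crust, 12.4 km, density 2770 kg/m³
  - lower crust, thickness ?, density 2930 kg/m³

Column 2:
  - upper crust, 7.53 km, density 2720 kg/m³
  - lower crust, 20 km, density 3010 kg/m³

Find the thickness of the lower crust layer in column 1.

Take the compensation level at the base of the deeper column (depth z_c below the surface of column 1) and equate Σ ρ_i t_i down to z_c; mantle fills any gap and the z_c terms cancel.
Column 1: 3.77×2160 + 12.4×2770 + x×2930 + (z_c − 16.17 − x)×3360
Column 2: 1.9×0 + 7.53×2720 + 20×3010 + (z_c − 1.9 − 27.53)×3360
The z_c×3360 term appears on both sides and cancels. Collect the known terms of each column as K = Σ(ρt)_known − 3360 × (depth of known layers): K_1 = 42491.2 − 3360×16.17 = −11840; K_2 = 80681.6 − 3360×(1.9 + 27.53) = −18203.2.
Balance: K_1 − x×(3360 − 2930) = K_2, so x = (K_1 − K_2)/(3360 − 2930) = 6363.2/430 = 14.8 km.

14.8 km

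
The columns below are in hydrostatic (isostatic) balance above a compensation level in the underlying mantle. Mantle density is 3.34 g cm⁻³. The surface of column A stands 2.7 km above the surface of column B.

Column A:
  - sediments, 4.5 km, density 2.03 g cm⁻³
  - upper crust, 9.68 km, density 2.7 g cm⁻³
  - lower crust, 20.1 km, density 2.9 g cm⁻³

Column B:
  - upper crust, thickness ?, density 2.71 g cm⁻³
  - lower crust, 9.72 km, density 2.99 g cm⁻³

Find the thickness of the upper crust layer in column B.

Take the compensation level at the base of the deeper column (depth z_c below the surface of column A) and equate Σ ρ_i t_i down to z_c; mantle fills any gap and the z_c terms cancel.
Column A: 4.5×2.03 + 9.68×2.7 + 20.1×2.9 + (z_c − 34.28)×3.34
Column B: 2.7×0 + x×2.71 + 9.72×2.99 + (z_c − 2.7 − 9.72 − x)×3.34
The z_c×3.34 term appears on both sides and cancels. Collect the known terms of each column as K = Σ(ρt)_known − 3.34 × (depth of known layers): K_A = 93.561 − 3.34×34.28 = −20.9342; K_B = 29.0628 − 3.34×(2.7 + 9.72) = −12.42.
Balance: K_A = K_B − x×(3.34 − 2.71), so x = (K_B − K_A)/(3.34 − 2.71) = 8.5142/0.63 = 13.5 km.

13.5 km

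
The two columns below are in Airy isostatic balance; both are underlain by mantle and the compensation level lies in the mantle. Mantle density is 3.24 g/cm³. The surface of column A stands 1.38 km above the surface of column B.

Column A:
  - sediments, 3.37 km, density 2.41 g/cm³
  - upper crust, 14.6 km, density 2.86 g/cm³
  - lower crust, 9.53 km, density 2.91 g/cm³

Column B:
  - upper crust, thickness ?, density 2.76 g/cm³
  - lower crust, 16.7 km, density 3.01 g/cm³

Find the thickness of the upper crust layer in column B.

Take the compensation level at the base of the deeper column (depth z_c below the surface of column A) and equate Σ ρ_i t_i down to z_c; mantle fills any gap and the z_c terms cancel.
Column A: 3.37×2.41 + 14.6×2.86 + 9.53×2.91 + (z_c − 27.5)×3.24
Column B: 1.38×0 + x×2.76 + 16.7×3.01 + (z_c − 1.38 − 16.7 − x)×3.24
The z_c×3.24 term appears on both sides and cancels. Collect the known terms of each column as K = Σ(ρt)_known − 3.24 × (depth of known layers): K_A = 77.61 − 3.24×27.5 = −11.49; K_B = 50.267 − 3.24×(1.38 + 16.7) = −8.3122.
Balance: K_A = K_B − x×(3.24 − 2.76), so x = (K_B − K_A)/(3.24 − 2.76) = 3.1778/0.48 = 6.62 km.

6.62 km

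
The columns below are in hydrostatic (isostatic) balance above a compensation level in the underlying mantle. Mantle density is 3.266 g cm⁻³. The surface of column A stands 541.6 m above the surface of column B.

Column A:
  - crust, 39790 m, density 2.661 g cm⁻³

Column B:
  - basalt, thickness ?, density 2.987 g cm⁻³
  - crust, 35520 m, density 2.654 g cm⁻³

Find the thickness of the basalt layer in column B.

Take the compensation level at the base of the deeper column (depth z_c below the surface of column A) and equate Σ ρ_i t_i down to z_c; mantle fills any gap and the z_c terms cancel.
Column A: 39790×2.661 + (z_c − 39790)×3.266
Column B: 541.6×0 + x×2.987 + 35520×2.654 + (z_c − 541.6 − 35520 − x)×3.266
The z_c×3.266 term appears on both sides and cancels. Collect the known terms of each column as K = Σ(ρt)_known − 3.266 × (depth of known layers): K_A = 105881.19 − 3.266×39790 = −24072.95; K_B = 94270.08 − 3.266×(541.6 + 35520) = −23507.1056.
Balance: K_A = K_B − x×(3.266 − 2.987), so x = (K_B − K_A)/(3.266 − 2.987) = 565.844/0.279 = 2030 m.

2030 m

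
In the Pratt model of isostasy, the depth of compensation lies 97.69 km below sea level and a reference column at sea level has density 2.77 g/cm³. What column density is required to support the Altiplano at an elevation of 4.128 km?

Pratt balance: ρ_ref D = ρ (D + h).
ρ = ρ_ref D/(D + h) = 2.77 × 97.69 km/(97.69 km + 4.128 km) = 2.66 g/cm³.

2.66 g/cm³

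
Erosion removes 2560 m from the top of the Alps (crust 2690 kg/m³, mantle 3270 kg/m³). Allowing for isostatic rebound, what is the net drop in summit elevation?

Rebound u = e ρ_c/ρ_m = 2560 m × 2690/3270 = 2106 m.
Net surface drop = e − u = 2560 m − 2106 m = e (ρ_m − ρ_c)/ρ_m = 454 m.

454 m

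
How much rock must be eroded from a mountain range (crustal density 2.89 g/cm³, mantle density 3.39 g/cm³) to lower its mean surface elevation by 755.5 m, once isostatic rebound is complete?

Net drop Δ = e − u = e − e ρ_c/ρ_m = e (ρ_m − ρ_c)/ρ_m.
e = Δ ρ_m/(ρ_m − ρ_c) = 755.5 m × 3.39/0.5 = 5120 m.

5120 m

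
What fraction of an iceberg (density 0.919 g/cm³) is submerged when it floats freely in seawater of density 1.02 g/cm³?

Submerged fraction = ρ_obj/ρ_fluid = 0.919/1.02 = 90.1%.

90.1%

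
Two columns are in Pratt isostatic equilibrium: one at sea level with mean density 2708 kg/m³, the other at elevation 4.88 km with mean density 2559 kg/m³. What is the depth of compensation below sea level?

83.8 km

ρ_ref D = ρ (D + h) → D (ρ_ref − ρ) = ρ h.
D = ρ h/(ρ_ref − ρ) = 2559 × 4.88 km/(2708 − 2559) = 83.8 km.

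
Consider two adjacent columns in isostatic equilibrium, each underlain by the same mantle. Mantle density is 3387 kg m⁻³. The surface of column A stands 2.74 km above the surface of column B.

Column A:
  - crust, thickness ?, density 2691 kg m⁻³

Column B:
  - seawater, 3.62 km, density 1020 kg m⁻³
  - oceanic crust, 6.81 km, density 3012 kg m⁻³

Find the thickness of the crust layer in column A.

29.3 km

Take the compensation level at the base of the deeper column (depth z_c below the surface of column A) and equate Σ ρ_i t_i down to z_c; mantle fills any gap and the z_c terms cancel.
Column A: x×2691 + (z_c − 0 − x)×3387
Column B: 2.74×0 + 3.62×1020 + 6.81×3012 + (z_c − 2.74 − 10.43)×3387
The z_c×3387 term appears on both sides and cancels. Collect the known terms of each column as K = Σ(ρt)_known − 3387 × (depth of known layers): K_A = 0 − 3387×0 = 0; K_B = 24204.12 − 3387×(2.74 + 10.43) = −20402.67.
Balance: K_A − x×(3387 − 2691) = K_B, so x = (K_A − K_B)/(3387 − 2691) = 20402.7/696 = 29.3 km.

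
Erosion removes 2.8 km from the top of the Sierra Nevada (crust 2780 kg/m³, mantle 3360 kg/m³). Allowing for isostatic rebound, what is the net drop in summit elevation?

Rebound u = e ρ_c/ρ_m = 2.8 km × 2780/3360 = 2.317 km.
Net surface drop = e − u = 2.8 km − 2.317 km = e (ρ_m − ρ_c)/ρ_m = 0.483 km.

0.483 km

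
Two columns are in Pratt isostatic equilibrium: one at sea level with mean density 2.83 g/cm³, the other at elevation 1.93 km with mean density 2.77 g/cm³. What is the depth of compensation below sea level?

ρ_ref D = ρ (D + h) → D (ρ_ref − ρ) = ρ h.
D = ρ h/(ρ_ref − ρ) = 2.77 × 1.93 km/(2.83 − 2.77) = 89.1 km.

89.1 km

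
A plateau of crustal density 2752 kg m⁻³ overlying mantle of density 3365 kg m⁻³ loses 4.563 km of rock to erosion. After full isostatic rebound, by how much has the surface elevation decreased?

Rebound u = e ρ_c/ρ_m = 4.563 km × 2752/3365 = 3.732 km.
Net surface drop = e − u = 4.563 km − 3.732 km = e (ρ_m − ρ_c)/ρ_m = 0.831 km.

0.831 km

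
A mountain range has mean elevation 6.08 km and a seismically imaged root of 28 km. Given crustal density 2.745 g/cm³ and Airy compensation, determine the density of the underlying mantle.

Airy balance: ρ_c h = (ρ_m − ρ_c) r → ρ_m = ρ_c (1 + h/r).
ρ_m = 2.745 × (1 + 6.08 km/28 km) = 3.34 g/cm³.

3.34 g/cm³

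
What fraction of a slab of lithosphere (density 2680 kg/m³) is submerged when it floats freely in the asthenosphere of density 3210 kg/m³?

83.5%

Submerged fraction = ρ_obj/ρ_fluid = 2680/3210 = 83.5%.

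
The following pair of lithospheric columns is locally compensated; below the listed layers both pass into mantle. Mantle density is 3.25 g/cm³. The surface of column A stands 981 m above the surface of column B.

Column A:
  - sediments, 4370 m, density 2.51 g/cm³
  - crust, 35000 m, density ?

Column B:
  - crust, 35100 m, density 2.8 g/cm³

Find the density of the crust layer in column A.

2.8 g/cm³

Take the compensation level at the base of the deeper column (depth z_c below the surface of column A) and equate Σ ρ_i t_i down to z_c; mantle fills any gap and the z_c terms cancel.
Column A: 4370×2.51 + 35000×ρ + (z_c − 39370)×3.25
Column B: 981×0 + 35100×2.8 + (z_c − 981 − 35100)×3.25
The z_c×3.25 term appears on both sides and cancels. Collect the known terms of each column as K = Σ(ρt)_known − 3.25 × (depth of known layers): K_A = 10968.7 − 3.25×39370 = −116983.8; K_B = 98280 − 3.25×(981 + 35100) = −18983.25.
Balance: K_A + 35000×ρ = K_B, so ρ = (K_B − K_A)/35000 = 98000.6/35000 = 2.8 g/cm³.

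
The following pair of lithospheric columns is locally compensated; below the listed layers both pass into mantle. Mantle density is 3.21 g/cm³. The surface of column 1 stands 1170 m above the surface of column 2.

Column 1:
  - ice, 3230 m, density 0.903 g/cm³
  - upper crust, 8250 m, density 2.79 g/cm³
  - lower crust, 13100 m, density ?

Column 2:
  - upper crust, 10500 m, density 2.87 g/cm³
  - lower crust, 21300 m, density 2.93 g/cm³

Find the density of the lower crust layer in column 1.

Take the compensation level at the base of the deeper column (depth z_c below the surface of column 1) and equate Σ ρ_i t_i down to z_c; mantle fills any gap and the z_c terms cancel.
Column 1: 3230×0.903 + 8250×2.79 + 13100×ρ + (z_c − 24580)×3.21
Column 2: 1170×0 + 10500×2.87 + 21300×2.93 + (z_c − 1170 − 31800)×3.21
The z_c×3.21 term appears on both sides and cancels. Collect the known terms of each column as K = Σ(ρt)_known − 3.21 × (depth of known layers): K_1 = 25934.19 − 3.21×24580 = −52967.61; K_2 = 92544 − 3.21×(1170 + 31800) = −13289.7.
Balance: K_1 + 13100×ρ = K_2, so ρ = (K_2 − K_1)/13100 = 39677.9/13100 = 3.03 g/cm³.

3.03 g/cm³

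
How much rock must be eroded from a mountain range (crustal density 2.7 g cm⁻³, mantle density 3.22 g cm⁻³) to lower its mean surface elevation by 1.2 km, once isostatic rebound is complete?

7.43 km

Net drop Δ = e − u = e − e ρ_c/ρ_m = e (ρ_m − ρ_c)/ρ_m.
e = Δ ρ_m/(ρ_m − ρ_c) = 1.2 km × 3.22/0.52 = 7.43 km.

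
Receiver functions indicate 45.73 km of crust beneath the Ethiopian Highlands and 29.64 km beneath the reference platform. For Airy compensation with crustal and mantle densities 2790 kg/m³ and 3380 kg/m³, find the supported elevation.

2.81 km

Excess crust Δ = 45.73 km − 29.64 km = 16.09 km, split between elevation h and root r with h + r = Δ.
Airy balance ρ_c h = (ρ_m − ρ_c) r gives r = h ρ_c/(ρ_m − ρ_c), so h (1 + ρ_c/(ρ_m − ρ_c)) = Δ, i.e. h = Δ (ρ_m − ρ_c)/ρ_m.
h = 16.09 km × 590/3380 = 2.81 km.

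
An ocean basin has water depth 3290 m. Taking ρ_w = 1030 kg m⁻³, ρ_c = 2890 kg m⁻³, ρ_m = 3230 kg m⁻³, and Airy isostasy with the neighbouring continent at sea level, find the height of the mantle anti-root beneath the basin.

Equating mass per unit area of the two columns: replacing crust with seawater at the top is compensated by replacing crust with mantle at the base: d (ρ_c − ρ_w) = a (ρ_m − ρ_c).
a = d (ρ_c − ρ_w)/(ρ_m − ρ_c) = 3290 m × 1860/340 = 18000 m.

18000 m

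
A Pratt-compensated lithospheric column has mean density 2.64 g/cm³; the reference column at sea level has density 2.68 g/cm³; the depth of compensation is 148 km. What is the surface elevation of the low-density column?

2.24 km

ρ_ref D = ρ (D + h) → h = D (ρ_ref − ρ)/ρ.
h = 148 km × (2.68 − 2.64)/2.64 = 2.24 km.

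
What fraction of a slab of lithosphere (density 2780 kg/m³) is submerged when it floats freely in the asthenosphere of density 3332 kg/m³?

83.4%

Submerged fraction = ρ_obj/ρ_fluid = 2780/3332 = 83.4%.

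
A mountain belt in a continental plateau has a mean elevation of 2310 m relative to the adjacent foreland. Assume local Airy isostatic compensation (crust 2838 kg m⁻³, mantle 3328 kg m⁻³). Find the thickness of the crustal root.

13400 m

For local isostatic compensation: the weight of the topography is balanced by the buoyancy of the root, ρ_c h = (ρ_m − ρ_c) r.
r = h · ρ_c / (ρ_m − ρ_c) = 2310 m × 2838 / (3328 − 2838) = 13400 m.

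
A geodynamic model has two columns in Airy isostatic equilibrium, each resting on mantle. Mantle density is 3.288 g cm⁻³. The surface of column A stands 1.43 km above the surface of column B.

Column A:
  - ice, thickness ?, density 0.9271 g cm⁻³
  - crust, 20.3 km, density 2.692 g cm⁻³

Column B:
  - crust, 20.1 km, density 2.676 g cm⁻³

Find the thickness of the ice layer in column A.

Take the compensation level at the base of the deeper column (depth z_c below the surface of column A) and equate Σ ρ_i t_i down to z_c; mantle fills any gap and the z_c terms cancel.
Column A: x×0.9271 + 20.3×2.692 + (z_c − 20.3 − x)×3.288
Column B: 1.43×0 + 20.1×2.676 + (z_c − 1.43 − 20.1)×3.288
The z_c×3.288 term appears on both sides and cancels. Collect the known terms of each column as K = Σ(ρt)_known − 3.288 × (depth of known layers): K_A = 54.6476 − 3.288×20.3 = −12.0988; K_B = 53.7876 − 3.288×(1.43 + 20.1) = −17.00304.
Balance: K_A − x×(3.288 − 0.9271) = K_B, so x = (K_A − K_B)/(3.288 − 0.9271) = 4.90424/2.3609 = 2.08 km.

2.08 km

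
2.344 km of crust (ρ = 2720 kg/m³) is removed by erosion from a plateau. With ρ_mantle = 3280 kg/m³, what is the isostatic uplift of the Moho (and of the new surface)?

1.94 km

Unloading: uplift u = e ρ_c/ρ_m = 2.344 km × 2720/3280 = 1.94 km.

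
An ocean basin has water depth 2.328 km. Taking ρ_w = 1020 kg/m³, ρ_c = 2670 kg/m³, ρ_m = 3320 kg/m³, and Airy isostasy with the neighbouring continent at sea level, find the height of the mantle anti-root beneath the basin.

Balancing pressure at the compensation depth: replacing crust with seawater at the top is compensated by replacing crust with mantle at the base: d (ρ_c − ρ_w) = a (ρ_m − ρ_c).
a = d (ρ_c − ρ_w)/(ρ_m − ρ_c) = 2.328 km × 1650/650 = 5.91 km.

5.91 km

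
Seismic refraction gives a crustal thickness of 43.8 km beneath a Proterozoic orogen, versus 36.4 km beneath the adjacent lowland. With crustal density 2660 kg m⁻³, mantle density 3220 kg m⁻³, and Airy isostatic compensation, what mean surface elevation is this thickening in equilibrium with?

1.29 km

Excess crust Δ = 43.8 km − 36.4 km = 7.4 km, split between elevation h and root r with h + r = Δ.
Airy balance ρ_c h = (ρ_m − ρ_c) r gives r = h ρ_c/(ρ_m − ρ_c), so h (1 + ρ_c/(ρ_m − ρ_c)) = Δ, i.e. h = Δ (ρ_m − ρ_c)/ρ_m.
h = 7.4 km × 560/3220 = 1.29 km.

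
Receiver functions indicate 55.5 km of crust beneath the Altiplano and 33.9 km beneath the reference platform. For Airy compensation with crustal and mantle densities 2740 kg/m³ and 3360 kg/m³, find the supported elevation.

Excess crust Δ = 55.5 km − 33.9 km = 21.6 km, split between elevation h and root r with h + r = Δ.
Airy balance ρ_c h = (ρ_m − ρ_c) r gives r = h ρ_c/(ρ_m − ρ_c), so h (1 + ρ_c/(ρ_m − ρ_c)) = Δ, i.e. h = Δ (ρ_m − ρ_c)/ρ_m.
h = 21.6 km × 620/3360 = 3.99 km.

3.99 km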